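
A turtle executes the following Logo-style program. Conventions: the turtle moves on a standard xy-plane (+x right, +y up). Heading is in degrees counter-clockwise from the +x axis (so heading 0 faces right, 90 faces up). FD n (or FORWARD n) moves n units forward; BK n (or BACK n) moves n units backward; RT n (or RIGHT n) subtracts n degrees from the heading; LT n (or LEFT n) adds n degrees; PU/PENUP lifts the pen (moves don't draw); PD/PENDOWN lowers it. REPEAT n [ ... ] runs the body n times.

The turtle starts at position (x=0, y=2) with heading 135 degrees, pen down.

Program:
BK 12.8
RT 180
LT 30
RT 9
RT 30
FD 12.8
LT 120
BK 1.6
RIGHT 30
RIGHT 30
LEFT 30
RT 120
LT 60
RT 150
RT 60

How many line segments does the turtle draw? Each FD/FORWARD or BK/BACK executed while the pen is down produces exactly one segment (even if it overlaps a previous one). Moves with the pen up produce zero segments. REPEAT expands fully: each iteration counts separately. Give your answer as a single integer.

Answer: 3

Derivation:
Executing turtle program step by step:
Start: pos=(0,2), heading=135, pen down
BK 12.8: (0,2) -> (9.051,-7.051) [heading=135, draw]
RT 180: heading 135 -> 315
LT 30: heading 315 -> 345
RT 9: heading 345 -> 336
RT 30: heading 336 -> 306
FD 12.8: (9.051,-7.051) -> (16.575,-17.406) [heading=306, draw]
LT 120: heading 306 -> 66
BK 1.6: (16.575,-17.406) -> (15.924,-18.868) [heading=66, draw]
RT 30: heading 66 -> 36
RT 30: heading 36 -> 6
LT 30: heading 6 -> 36
RT 120: heading 36 -> 276
LT 60: heading 276 -> 336
RT 150: heading 336 -> 186
RT 60: heading 186 -> 126
Final: pos=(15.924,-18.868), heading=126, 3 segment(s) drawn
Segments drawn: 3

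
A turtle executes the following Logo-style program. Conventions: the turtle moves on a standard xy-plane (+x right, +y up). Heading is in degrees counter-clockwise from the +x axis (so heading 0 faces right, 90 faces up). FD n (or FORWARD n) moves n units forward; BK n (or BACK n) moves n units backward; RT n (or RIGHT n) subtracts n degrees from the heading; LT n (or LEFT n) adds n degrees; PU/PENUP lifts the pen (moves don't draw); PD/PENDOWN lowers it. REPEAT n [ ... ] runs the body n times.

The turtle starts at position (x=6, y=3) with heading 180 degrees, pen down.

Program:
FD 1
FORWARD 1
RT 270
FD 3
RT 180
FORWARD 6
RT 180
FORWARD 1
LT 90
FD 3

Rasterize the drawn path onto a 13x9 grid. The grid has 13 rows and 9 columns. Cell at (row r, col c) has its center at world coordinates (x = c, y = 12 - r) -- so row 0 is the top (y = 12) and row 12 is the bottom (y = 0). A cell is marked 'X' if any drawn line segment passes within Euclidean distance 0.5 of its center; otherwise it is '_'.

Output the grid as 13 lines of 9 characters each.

Segment 0: (6,3) -> (5,3)
Segment 1: (5,3) -> (4,3)
Segment 2: (4,3) -> (4,0)
Segment 3: (4,0) -> (4,6)
Segment 4: (4,6) -> (4,5)
Segment 5: (4,5) -> (7,5)

Answer: _________
_________
_________
_________
_________
_________
____X____
____XXXX_
____X____
____XXX__
____X____
____X____
____X____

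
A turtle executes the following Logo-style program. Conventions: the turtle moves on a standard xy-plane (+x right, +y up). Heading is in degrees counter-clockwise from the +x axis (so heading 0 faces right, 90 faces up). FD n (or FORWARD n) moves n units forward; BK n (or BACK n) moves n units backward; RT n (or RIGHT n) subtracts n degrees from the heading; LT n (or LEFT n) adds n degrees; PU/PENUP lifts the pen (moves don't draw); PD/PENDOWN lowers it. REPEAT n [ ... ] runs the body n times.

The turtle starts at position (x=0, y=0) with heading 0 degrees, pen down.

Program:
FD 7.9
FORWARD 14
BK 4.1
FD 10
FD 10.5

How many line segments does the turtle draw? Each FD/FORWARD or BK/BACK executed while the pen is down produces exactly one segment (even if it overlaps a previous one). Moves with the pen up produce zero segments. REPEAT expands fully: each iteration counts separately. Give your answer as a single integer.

Executing turtle program step by step:
Start: pos=(0,0), heading=0, pen down
FD 7.9: (0,0) -> (7.9,0) [heading=0, draw]
FD 14: (7.9,0) -> (21.9,0) [heading=0, draw]
BK 4.1: (21.9,0) -> (17.8,0) [heading=0, draw]
FD 10: (17.8,0) -> (27.8,0) [heading=0, draw]
FD 10.5: (27.8,0) -> (38.3,0) [heading=0, draw]
Final: pos=(38.3,0), heading=0, 5 segment(s) drawn
Segments drawn: 5

Answer: 5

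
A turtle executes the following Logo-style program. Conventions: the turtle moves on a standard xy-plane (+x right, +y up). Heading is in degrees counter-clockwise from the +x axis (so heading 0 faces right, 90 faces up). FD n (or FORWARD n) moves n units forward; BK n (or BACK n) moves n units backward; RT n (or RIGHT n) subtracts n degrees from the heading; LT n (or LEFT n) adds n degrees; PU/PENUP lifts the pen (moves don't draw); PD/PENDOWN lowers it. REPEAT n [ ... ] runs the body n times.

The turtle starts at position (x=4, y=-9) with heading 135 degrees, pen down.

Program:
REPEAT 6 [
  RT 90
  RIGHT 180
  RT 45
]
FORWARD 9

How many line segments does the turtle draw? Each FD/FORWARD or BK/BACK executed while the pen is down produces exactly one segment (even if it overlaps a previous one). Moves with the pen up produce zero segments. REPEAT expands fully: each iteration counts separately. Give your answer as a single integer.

Executing turtle program step by step:
Start: pos=(4,-9), heading=135, pen down
REPEAT 6 [
  -- iteration 1/6 --
  RT 90: heading 135 -> 45
  RT 180: heading 45 -> 225
  RT 45: heading 225 -> 180
  -- iteration 2/6 --
  RT 90: heading 180 -> 90
  RT 180: heading 90 -> 270
  RT 45: heading 270 -> 225
  -- iteration 3/6 --
  RT 90: heading 225 -> 135
  RT 180: heading 135 -> 315
  RT 45: heading 315 -> 270
  -- iteration 4/6 --
  RT 90: heading 270 -> 180
  RT 180: heading 180 -> 0
  RT 45: heading 0 -> 315
  -- iteration 5/6 --
  RT 90: heading 315 -> 225
  RT 180: heading 225 -> 45
  RT 45: heading 45 -> 0
  -- iteration 6/6 --
  RT 90: heading 0 -> 270
  RT 180: heading 270 -> 90
  RT 45: heading 90 -> 45
]
FD 9: (4,-9) -> (10.364,-2.636) [heading=45, draw]
Final: pos=(10.364,-2.636), heading=45, 1 segment(s) drawn
Segments drawn: 1

Answer: 1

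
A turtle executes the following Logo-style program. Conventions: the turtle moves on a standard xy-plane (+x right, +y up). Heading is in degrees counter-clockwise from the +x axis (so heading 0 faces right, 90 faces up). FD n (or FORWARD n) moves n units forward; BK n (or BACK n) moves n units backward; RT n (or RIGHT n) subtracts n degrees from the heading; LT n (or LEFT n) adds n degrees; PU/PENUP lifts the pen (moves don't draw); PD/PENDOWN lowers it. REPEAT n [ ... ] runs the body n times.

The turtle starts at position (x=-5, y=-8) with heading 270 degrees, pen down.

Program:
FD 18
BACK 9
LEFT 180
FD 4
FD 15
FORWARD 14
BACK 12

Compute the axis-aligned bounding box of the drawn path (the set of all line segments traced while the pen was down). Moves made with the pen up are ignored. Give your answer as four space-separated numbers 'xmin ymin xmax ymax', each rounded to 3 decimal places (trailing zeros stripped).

Answer: -5 -26 -5 16

Derivation:
Executing turtle program step by step:
Start: pos=(-5,-8), heading=270, pen down
FD 18: (-5,-8) -> (-5,-26) [heading=270, draw]
BK 9: (-5,-26) -> (-5,-17) [heading=270, draw]
LT 180: heading 270 -> 90
FD 4: (-5,-17) -> (-5,-13) [heading=90, draw]
FD 15: (-5,-13) -> (-5,2) [heading=90, draw]
FD 14: (-5,2) -> (-5,16) [heading=90, draw]
BK 12: (-5,16) -> (-5,4) [heading=90, draw]
Final: pos=(-5,4), heading=90, 6 segment(s) drawn

Segment endpoints: x in {-5, -5, -5, -5, -5, -5, -5}, y in {-26, -17, -13, -8, 2, 4, 16}
xmin=-5, ymin=-26, xmax=-5, ymax=16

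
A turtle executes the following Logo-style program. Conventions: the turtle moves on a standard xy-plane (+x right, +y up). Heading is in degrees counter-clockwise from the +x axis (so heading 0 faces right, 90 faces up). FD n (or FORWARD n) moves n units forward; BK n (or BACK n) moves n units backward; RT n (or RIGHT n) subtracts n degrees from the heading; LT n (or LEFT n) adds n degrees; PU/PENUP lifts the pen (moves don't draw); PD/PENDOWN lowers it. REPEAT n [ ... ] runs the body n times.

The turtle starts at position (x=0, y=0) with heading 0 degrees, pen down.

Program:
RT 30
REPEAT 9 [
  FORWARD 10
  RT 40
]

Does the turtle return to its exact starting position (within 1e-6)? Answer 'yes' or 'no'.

Answer: yes

Derivation:
Executing turtle program step by step:
Start: pos=(0,0), heading=0, pen down
RT 30: heading 0 -> 330
REPEAT 9 [
  -- iteration 1/9 --
  FD 10: (0,0) -> (8.66,-5) [heading=330, draw]
  RT 40: heading 330 -> 290
  -- iteration 2/9 --
  FD 10: (8.66,-5) -> (12.08,-14.397) [heading=290, draw]
  RT 40: heading 290 -> 250
  -- iteration 3/9 --
  FD 10: (12.08,-14.397) -> (8.66,-23.794) [heading=250, draw]
  RT 40: heading 250 -> 210
  -- iteration 4/9 --
  FD 10: (8.66,-23.794) -> (0,-28.794) [heading=210, draw]
  RT 40: heading 210 -> 170
  -- iteration 5/9 --
  FD 10: (0,-28.794) -> (-9.848,-27.057) [heading=170, draw]
  RT 40: heading 170 -> 130
  -- iteration 6/9 --
  FD 10: (-9.848,-27.057) -> (-16.276,-19.397) [heading=130, draw]
  RT 40: heading 130 -> 90
  -- iteration 7/9 --
  FD 10: (-16.276,-19.397) -> (-16.276,-9.397) [heading=90, draw]
  RT 40: heading 90 -> 50
  -- iteration 8/9 --
  FD 10: (-16.276,-9.397) -> (-9.848,-1.736) [heading=50, draw]
  RT 40: heading 50 -> 10
  -- iteration 9/9 --
  FD 10: (-9.848,-1.736) -> (0,0) [heading=10, draw]
  RT 40: heading 10 -> 330
]
Final: pos=(0,0), heading=330, 9 segment(s) drawn

Start position: (0, 0)
Final position: (0, 0)
Distance = 0; < 1e-6 -> CLOSED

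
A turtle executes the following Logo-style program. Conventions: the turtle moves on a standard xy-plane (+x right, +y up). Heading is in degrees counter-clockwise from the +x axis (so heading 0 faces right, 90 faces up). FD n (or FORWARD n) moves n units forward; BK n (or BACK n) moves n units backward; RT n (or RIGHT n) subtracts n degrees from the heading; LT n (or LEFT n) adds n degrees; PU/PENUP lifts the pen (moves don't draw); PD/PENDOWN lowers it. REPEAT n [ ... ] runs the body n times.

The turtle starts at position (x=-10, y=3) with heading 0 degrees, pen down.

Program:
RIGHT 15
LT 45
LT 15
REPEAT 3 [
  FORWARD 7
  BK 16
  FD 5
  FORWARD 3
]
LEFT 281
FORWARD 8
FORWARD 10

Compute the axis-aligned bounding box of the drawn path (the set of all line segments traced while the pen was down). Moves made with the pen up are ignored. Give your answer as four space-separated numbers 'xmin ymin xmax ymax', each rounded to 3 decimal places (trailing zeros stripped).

Executing turtle program step by step:
Start: pos=(-10,3), heading=0, pen down
RT 15: heading 0 -> 345
LT 45: heading 345 -> 30
LT 15: heading 30 -> 45
REPEAT 3 [
  -- iteration 1/3 --
  FD 7: (-10,3) -> (-5.05,7.95) [heading=45, draw]
  BK 16: (-5.05,7.95) -> (-16.364,-3.364) [heading=45, draw]
  FD 5: (-16.364,-3.364) -> (-12.828,0.172) [heading=45, draw]
  FD 3: (-12.828,0.172) -> (-10.707,2.293) [heading=45, draw]
  -- iteration 2/3 --
  FD 7: (-10.707,2.293) -> (-5.757,7.243) [heading=45, draw]
  BK 16: (-5.757,7.243) -> (-17.071,-4.071) [heading=45, draw]
  FD 5: (-17.071,-4.071) -> (-13.536,-0.536) [heading=45, draw]
  FD 3: (-13.536,-0.536) -> (-11.414,1.586) [heading=45, draw]
  -- iteration 3/3 --
  FD 7: (-11.414,1.586) -> (-6.464,6.536) [heading=45, draw]
  BK 16: (-6.464,6.536) -> (-17.778,-4.778) [heading=45, draw]
  FD 5: (-17.778,-4.778) -> (-14.243,-1.243) [heading=45, draw]
  FD 3: (-14.243,-1.243) -> (-12.121,0.879) [heading=45, draw]
]
LT 281: heading 45 -> 326
FD 8: (-12.121,0.879) -> (-5.489,-3.595) [heading=326, draw]
FD 10: (-5.489,-3.595) -> (2.801,-9.187) [heading=326, draw]
Final: pos=(2.801,-9.187), heading=326, 14 segment(s) drawn

Segment endpoints: x in {-17.778, -17.071, -16.364, -14.243, -13.536, -12.828, -12.121, -11.414, -10.707, -10, -6.464, -5.757, -5.489, -5.05, 2.801}, y in {-9.187, -4.778, -4.071, -3.595, -3.364, -1.243, -0.536, 0.172, 0.879, 1.586, 2.293, 3, 6.536, 7.243, 7.95}
xmin=-17.778, ymin=-9.187, xmax=2.801, ymax=7.95

Answer: -17.778 -9.187 2.801 7.95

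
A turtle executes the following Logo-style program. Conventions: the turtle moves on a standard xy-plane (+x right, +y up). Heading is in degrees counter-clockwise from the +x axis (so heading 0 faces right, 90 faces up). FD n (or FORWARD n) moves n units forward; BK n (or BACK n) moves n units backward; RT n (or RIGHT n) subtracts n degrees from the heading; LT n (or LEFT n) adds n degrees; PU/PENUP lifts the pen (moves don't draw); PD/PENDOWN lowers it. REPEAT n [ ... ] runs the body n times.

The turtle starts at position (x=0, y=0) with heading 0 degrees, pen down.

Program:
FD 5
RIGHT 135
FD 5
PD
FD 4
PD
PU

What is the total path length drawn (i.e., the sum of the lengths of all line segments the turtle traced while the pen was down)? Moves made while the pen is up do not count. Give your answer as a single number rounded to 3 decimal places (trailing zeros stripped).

Answer: 14

Derivation:
Executing turtle program step by step:
Start: pos=(0,0), heading=0, pen down
FD 5: (0,0) -> (5,0) [heading=0, draw]
RT 135: heading 0 -> 225
FD 5: (5,0) -> (1.464,-3.536) [heading=225, draw]
PD: pen down
FD 4: (1.464,-3.536) -> (-1.364,-6.364) [heading=225, draw]
PD: pen down
PU: pen up
Final: pos=(-1.364,-6.364), heading=225, 3 segment(s) drawn

Segment lengths:
  seg 1: (0,0) -> (5,0), length = 5
  seg 2: (5,0) -> (1.464,-3.536), length = 5
  seg 3: (1.464,-3.536) -> (-1.364,-6.364), length = 4
Total = 14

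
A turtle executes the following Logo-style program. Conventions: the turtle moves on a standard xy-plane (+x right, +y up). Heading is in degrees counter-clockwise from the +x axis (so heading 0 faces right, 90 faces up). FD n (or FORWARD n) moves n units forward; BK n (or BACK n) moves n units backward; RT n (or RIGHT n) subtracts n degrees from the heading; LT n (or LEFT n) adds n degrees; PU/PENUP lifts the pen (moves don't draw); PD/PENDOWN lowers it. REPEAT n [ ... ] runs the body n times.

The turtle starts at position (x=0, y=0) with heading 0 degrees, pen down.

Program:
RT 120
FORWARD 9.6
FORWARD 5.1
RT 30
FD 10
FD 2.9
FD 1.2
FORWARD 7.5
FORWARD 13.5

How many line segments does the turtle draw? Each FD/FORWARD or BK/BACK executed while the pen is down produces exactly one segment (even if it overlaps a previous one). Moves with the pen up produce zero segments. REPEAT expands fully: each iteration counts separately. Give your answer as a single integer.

Executing turtle program step by step:
Start: pos=(0,0), heading=0, pen down
RT 120: heading 0 -> 240
FD 9.6: (0,0) -> (-4.8,-8.314) [heading=240, draw]
FD 5.1: (-4.8,-8.314) -> (-7.35,-12.731) [heading=240, draw]
RT 30: heading 240 -> 210
FD 10: (-7.35,-12.731) -> (-16.01,-17.731) [heading=210, draw]
FD 2.9: (-16.01,-17.731) -> (-18.522,-19.181) [heading=210, draw]
FD 1.2: (-18.522,-19.181) -> (-19.561,-19.781) [heading=210, draw]
FD 7.5: (-19.561,-19.781) -> (-26.056,-23.531) [heading=210, draw]
FD 13.5: (-26.056,-23.531) -> (-37.747,-30.281) [heading=210, draw]
Final: pos=(-37.747,-30.281), heading=210, 7 segment(s) drawn
Segments drawn: 7

Answer: 7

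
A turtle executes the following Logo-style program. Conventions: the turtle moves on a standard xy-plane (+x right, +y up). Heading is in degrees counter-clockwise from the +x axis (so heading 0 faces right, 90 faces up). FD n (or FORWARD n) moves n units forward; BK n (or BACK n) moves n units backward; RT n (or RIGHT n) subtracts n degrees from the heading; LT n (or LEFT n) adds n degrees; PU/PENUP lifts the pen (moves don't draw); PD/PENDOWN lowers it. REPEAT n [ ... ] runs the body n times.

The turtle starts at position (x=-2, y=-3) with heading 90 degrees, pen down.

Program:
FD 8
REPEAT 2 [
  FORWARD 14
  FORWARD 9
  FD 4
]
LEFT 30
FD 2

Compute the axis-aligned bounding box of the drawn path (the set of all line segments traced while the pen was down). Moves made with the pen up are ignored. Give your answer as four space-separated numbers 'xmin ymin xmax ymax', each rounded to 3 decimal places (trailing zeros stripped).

Executing turtle program step by step:
Start: pos=(-2,-3), heading=90, pen down
FD 8: (-2,-3) -> (-2,5) [heading=90, draw]
REPEAT 2 [
  -- iteration 1/2 --
  FD 14: (-2,5) -> (-2,19) [heading=90, draw]
  FD 9: (-2,19) -> (-2,28) [heading=90, draw]
  FD 4: (-2,28) -> (-2,32) [heading=90, draw]
  -- iteration 2/2 --
  FD 14: (-2,32) -> (-2,46) [heading=90, draw]
  FD 9: (-2,46) -> (-2,55) [heading=90, draw]
  FD 4: (-2,55) -> (-2,59) [heading=90, draw]
]
LT 30: heading 90 -> 120
FD 2: (-2,59) -> (-3,60.732) [heading=120, draw]
Final: pos=(-3,60.732), heading=120, 8 segment(s) drawn

Segment endpoints: x in {-3, -2, -2, -2, -2, -2, -2, -2, -2}, y in {-3, 5, 19, 28, 32, 46, 55, 59, 60.732}
xmin=-3, ymin=-3, xmax=-2, ymax=60.732

Answer: -3 -3 -2 60.732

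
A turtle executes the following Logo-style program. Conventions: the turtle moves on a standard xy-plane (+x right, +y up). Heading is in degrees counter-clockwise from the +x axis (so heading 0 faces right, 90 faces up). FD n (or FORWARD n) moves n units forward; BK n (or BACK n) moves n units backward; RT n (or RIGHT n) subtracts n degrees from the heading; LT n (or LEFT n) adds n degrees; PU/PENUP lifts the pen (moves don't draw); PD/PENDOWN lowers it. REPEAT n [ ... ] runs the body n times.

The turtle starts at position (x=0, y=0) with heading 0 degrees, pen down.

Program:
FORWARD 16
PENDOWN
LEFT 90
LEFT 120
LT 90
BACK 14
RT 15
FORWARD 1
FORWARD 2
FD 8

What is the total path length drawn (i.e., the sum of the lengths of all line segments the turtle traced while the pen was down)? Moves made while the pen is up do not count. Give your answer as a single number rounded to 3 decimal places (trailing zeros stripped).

Executing turtle program step by step:
Start: pos=(0,0), heading=0, pen down
FD 16: (0,0) -> (16,0) [heading=0, draw]
PD: pen down
LT 90: heading 0 -> 90
LT 120: heading 90 -> 210
LT 90: heading 210 -> 300
BK 14: (16,0) -> (9,12.124) [heading=300, draw]
RT 15: heading 300 -> 285
FD 1: (9,12.124) -> (9.259,11.158) [heading=285, draw]
FD 2: (9.259,11.158) -> (9.776,9.227) [heading=285, draw]
FD 8: (9.776,9.227) -> (11.847,1.499) [heading=285, draw]
Final: pos=(11.847,1.499), heading=285, 5 segment(s) drawn

Segment lengths:
  seg 1: (0,0) -> (16,0), length = 16
  seg 2: (16,0) -> (9,12.124), length = 14
  seg 3: (9,12.124) -> (9.259,11.158), length = 1
  seg 4: (9.259,11.158) -> (9.776,9.227), length = 2
  seg 5: (9.776,9.227) -> (11.847,1.499), length = 8
Total = 41

Answer: 41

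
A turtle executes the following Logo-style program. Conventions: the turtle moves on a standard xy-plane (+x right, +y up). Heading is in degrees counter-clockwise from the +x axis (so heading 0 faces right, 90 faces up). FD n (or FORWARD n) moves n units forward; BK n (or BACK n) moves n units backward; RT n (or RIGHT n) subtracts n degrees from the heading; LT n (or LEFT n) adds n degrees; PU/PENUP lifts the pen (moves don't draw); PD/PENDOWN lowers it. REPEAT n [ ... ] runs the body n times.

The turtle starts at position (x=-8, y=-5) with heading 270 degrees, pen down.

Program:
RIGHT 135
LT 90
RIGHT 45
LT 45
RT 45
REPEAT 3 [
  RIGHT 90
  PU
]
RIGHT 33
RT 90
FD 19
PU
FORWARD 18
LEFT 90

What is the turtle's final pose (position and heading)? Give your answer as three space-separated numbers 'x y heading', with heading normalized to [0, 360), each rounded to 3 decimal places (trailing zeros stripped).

Executing turtle program step by step:
Start: pos=(-8,-5), heading=270, pen down
RT 135: heading 270 -> 135
LT 90: heading 135 -> 225
RT 45: heading 225 -> 180
LT 45: heading 180 -> 225
RT 45: heading 225 -> 180
REPEAT 3 [
  -- iteration 1/3 --
  RT 90: heading 180 -> 90
  PU: pen up
  -- iteration 2/3 --
  RT 90: heading 90 -> 0
  PU: pen up
  -- iteration 3/3 --
  RT 90: heading 0 -> 270
  PU: pen up
]
RT 33: heading 270 -> 237
RT 90: heading 237 -> 147
FD 19: (-8,-5) -> (-23.935,5.348) [heading=147, move]
PU: pen up
FD 18: (-23.935,5.348) -> (-39.031,15.152) [heading=147, move]
LT 90: heading 147 -> 237
Final: pos=(-39.031,15.152), heading=237, 0 segment(s) drawn

Answer: -39.031 15.152 237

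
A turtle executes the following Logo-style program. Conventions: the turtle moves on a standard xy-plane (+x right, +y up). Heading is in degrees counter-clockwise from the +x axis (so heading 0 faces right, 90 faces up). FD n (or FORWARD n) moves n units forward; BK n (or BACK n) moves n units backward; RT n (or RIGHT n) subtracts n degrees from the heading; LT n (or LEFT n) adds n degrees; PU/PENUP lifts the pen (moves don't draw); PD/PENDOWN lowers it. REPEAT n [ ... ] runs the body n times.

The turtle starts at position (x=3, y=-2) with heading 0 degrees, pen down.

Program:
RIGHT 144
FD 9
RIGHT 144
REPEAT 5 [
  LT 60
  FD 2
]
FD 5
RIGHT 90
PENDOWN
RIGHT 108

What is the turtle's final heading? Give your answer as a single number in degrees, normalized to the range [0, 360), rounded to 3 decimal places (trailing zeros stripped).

Answer: 174

Derivation:
Executing turtle program step by step:
Start: pos=(3,-2), heading=0, pen down
RT 144: heading 0 -> 216
FD 9: (3,-2) -> (-4.281,-7.29) [heading=216, draw]
RT 144: heading 216 -> 72
REPEAT 5 [
  -- iteration 1/5 --
  LT 60: heading 72 -> 132
  FD 2: (-4.281,-7.29) -> (-5.619,-5.804) [heading=132, draw]
  -- iteration 2/5 --
  LT 60: heading 132 -> 192
  FD 2: (-5.619,-5.804) -> (-7.576,-6.22) [heading=192, draw]
  -- iteration 3/5 --
  LT 60: heading 192 -> 252
  FD 2: (-7.576,-6.22) -> (-8.194,-8.122) [heading=252, draw]
  -- iteration 4/5 --
  LT 60: heading 252 -> 312
  FD 2: (-8.194,-8.122) -> (-6.855,-9.608) [heading=312, draw]
  -- iteration 5/5 --
  LT 60: heading 312 -> 12
  FD 2: (-6.855,-9.608) -> (-4.899,-9.192) [heading=12, draw]
]
FD 5: (-4.899,-9.192) -> (-0.008,-8.153) [heading=12, draw]
RT 90: heading 12 -> 282
PD: pen down
RT 108: heading 282 -> 174
Final: pos=(-0.008,-8.153), heading=174, 7 segment(s) drawn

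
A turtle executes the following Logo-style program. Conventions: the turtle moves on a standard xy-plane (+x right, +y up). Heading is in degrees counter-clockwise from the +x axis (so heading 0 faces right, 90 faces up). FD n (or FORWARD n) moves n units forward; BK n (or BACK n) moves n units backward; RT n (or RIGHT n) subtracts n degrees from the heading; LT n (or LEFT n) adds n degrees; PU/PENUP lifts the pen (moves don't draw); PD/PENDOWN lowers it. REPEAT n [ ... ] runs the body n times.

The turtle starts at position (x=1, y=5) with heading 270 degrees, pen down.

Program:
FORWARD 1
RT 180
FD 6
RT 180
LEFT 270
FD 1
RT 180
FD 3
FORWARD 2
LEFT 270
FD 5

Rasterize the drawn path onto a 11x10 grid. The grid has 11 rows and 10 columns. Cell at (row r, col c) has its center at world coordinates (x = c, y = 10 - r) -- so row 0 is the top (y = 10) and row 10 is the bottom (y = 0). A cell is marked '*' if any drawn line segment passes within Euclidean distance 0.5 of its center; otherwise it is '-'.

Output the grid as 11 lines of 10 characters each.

Answer: ******----
-*---*----
-*---*----
-*---*----
-*---*----
-*---*----
-*--------
----------
----------
----------
----------

Derivation:
Segment 0: (1,5) -> (1,4)
Segment 1: (1,4) -> (1,10)
Segment 2: (1,10) -> (0,10)
Segment 3: (0,10) -> (3,10)
Segment 4: (3,10) -> (5,10)
Segment 5: (5,10) -> (5,5)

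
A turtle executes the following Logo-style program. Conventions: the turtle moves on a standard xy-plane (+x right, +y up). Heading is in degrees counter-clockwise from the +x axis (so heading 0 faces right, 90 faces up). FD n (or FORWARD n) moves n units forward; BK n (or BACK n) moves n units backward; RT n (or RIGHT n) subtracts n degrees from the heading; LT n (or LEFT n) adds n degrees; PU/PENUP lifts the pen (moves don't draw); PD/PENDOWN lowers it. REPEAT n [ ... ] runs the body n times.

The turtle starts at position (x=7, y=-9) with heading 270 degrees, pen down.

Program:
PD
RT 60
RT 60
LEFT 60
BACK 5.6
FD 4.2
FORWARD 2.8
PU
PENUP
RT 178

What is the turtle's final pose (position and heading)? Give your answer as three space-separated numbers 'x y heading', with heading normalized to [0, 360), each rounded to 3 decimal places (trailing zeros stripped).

Answer: 5.788 -9.7 32

Derivation:
Executing turtle program step by step:
Start: pos=(7,-9), heading=270, pen down
PD: pen down
RT 60: heading 270 -> 210
RT 60: heading 210 -> 150
LT 60: heading 150 -> 210
BK 5.6: (7,-9) -> (11.85,-6.2) [heading=210, draw]
FD 4.2: (11.85,-6.2) -> (8.212,-8.3) [heading=210, draw]
FD 2.8: (8.212,-8.3) -> (5.788,-9.7) [heading=210, draw]
PU: pen up
PU: pen up
RT 178: heading 210 -> 32
Final: pos=(5.788,-9.7), heading=32, 3 segment(s) drawn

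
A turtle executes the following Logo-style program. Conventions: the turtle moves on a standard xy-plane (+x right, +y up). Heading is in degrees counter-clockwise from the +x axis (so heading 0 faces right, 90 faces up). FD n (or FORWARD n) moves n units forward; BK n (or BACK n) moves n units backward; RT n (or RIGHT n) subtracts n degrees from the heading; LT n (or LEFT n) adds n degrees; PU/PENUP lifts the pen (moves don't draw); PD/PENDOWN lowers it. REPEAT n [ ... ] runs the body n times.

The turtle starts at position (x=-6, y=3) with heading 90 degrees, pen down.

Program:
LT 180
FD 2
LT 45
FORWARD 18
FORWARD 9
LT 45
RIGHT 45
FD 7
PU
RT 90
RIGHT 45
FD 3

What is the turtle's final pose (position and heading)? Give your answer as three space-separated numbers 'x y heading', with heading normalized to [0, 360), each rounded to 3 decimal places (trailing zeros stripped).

Executing turtle program step by step:
Start: pos=(-6,3), heading=90, pen down
LT 180: heading 90 -> 270
FD 2: (-6,3) -> (-6,1) [heading=270, draw]
LT 45: heading 270 -> 315
FD 18: (-6,1) -> (6.728,-11.728) [heading=315, draw]
FD 9: (6.728,-11.728) -> (13.092,-18.092) [heading=315, draw]
LT 45: heading 315 -> 0
RT 45: heading 0 -> 315
FD 7: (13.092,-18.092) -> (18.042,-23.042) [heading=315, draw]
PU: pen up
RT 90: heading 315 -> 225
RT 45: heading 225 -> 180
FD 3: (18.042,-23.042) -> (15.042,-23.042) [heading=180, move]
Final: pos=(15.042,-23.042), heading=180, 4 segment(s) drawn

Answer: 15.042 -23.042 180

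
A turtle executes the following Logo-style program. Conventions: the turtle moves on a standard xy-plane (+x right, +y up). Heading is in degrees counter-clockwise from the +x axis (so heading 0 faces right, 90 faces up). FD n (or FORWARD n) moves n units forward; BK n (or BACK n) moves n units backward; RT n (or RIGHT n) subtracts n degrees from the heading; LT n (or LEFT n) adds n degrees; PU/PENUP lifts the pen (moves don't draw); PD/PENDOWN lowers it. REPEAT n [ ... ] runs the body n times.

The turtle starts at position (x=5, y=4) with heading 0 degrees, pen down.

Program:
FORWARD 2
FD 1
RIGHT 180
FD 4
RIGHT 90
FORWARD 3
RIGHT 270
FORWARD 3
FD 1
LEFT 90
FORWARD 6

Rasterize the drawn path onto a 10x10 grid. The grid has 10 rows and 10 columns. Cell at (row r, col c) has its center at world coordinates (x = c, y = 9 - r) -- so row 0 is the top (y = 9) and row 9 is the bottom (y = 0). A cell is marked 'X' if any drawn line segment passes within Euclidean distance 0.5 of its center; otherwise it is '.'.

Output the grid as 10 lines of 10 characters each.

Segment 0: (5,4) -> (7,4)
Segment 1: (7,4) -> (8,4)
Segment 2: (8,4) -> (4,4)
Segment 3: (4,4) -> (4,7)
Segment 4: (4,7) -> (1,7)
Segment 5: (1,7) -> (-0,7)
Segment 6: (-0,7) -> (0,1)

Answer: ..........
..........
XXXXX.....
X...X.....
X...X.....
X...XXXXX.
X.........
X.........
X.........
..........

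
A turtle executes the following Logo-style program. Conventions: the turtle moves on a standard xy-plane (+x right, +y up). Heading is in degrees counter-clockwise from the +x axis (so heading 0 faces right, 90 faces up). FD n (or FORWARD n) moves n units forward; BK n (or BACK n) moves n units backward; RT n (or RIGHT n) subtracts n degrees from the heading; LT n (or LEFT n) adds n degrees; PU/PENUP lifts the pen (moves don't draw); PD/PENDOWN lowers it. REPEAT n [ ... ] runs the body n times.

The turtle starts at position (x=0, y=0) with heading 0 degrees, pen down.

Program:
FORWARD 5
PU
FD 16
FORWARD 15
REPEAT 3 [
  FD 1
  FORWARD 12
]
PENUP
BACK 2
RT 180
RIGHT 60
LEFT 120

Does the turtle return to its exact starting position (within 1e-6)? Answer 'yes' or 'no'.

Answer: no

Derivation:
Executing turtle program step by step:
Start: pos=(0,0), heading=0, pen down
FD 5: (0,0) -> (5,0) [heading=0, draw]
PU: pen up
FD 16: (5,0) -> (21,0) [heading=0, move]
FD 15: (21,0) -> (36,0) [heading=0, move]
REPEAT 3 [
  -- iteration 1/3 --
  FD 1: (36,0) -> (37,0) [heading=0, move]
  FD 12: (37,0) -> (49,0) [heading=0, move]
  -- iteration 2/3 --
  FD 1: (49,0) -> (50,0) [heading=0, move]
  FD 12: (50,0) -> (62,0) [heading=0, move]
  -- iteration 3/3 --
  FD 1: (62,0) -> (63,0) [heading=0, move]
  FD 12: (63,0) -> (75,0) [heading=0, move]
]
PU: pen up
BK 2: (75,0) -> (73,0) [heading=0, move]
RT 180: heading 0 -> 180
RT 60: heading 180 -> 120
LT 120: heading 120 -> 240
Final: pos=(73,0), heading=240, 1 segment(s) drawn

Start position: (0, 0)
Final position: (73, 0)
Distance = 73; >= 1e-6 -> NOT closed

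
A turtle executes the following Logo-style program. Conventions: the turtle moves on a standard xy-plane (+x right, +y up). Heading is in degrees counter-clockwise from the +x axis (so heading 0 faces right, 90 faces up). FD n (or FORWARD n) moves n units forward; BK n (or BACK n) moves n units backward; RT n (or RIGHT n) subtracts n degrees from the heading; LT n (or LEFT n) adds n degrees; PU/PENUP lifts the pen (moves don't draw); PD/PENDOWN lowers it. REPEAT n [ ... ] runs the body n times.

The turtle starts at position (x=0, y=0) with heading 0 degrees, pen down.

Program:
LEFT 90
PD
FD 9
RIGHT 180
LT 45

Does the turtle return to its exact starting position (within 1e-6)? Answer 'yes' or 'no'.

Executing turtle program step by step:
Start: pos=(0,0), heading=0, pen down
LT 90: heading 0 -> 90
PD: pen down
FD 9: (0,0) -> (0,9) [heading=90, draw]
RT 180: heading 90 -> 270
LT 45: heading 270 -> 315
Final: pos=(0,9), heading=315, 1 segment(s) drawn

Start position: (0, 0)
Final position: (0, 9)
Distance = 9; >= 1e-6 -> NOT closed

Answer: no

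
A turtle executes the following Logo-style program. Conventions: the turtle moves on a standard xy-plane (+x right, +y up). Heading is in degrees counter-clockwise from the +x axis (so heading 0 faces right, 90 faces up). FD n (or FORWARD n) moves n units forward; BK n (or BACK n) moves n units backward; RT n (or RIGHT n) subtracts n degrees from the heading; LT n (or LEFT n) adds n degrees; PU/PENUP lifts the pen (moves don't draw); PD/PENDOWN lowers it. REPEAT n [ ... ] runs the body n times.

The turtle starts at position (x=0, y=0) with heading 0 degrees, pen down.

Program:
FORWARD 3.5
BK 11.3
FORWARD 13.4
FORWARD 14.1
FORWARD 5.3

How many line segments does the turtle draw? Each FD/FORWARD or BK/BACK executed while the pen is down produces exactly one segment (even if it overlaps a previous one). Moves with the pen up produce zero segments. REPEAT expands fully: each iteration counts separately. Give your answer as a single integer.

Executing turtle program step by step:
Start: pos=(0,0), heading=0, pen down
FD 3.5: (0,0) -> (3.5,0) [heading=0, draw]
BK 11.3: (3.5,0) -> (-7.8,0) [heading=0, draw]
FD 13.4: (-7.8,0) -> (5.6,0) [heading=0, draw]
FD 14.1: (5.6,0) -> (19.7,0) [heading=0, draw]
FD 5.3: (19.7,0) -> (25,0) [heading=0, draw]
Final: pos=(25,0), heading=0, 5 segment(s) drawn
Segments drawn: 5

Answer: 5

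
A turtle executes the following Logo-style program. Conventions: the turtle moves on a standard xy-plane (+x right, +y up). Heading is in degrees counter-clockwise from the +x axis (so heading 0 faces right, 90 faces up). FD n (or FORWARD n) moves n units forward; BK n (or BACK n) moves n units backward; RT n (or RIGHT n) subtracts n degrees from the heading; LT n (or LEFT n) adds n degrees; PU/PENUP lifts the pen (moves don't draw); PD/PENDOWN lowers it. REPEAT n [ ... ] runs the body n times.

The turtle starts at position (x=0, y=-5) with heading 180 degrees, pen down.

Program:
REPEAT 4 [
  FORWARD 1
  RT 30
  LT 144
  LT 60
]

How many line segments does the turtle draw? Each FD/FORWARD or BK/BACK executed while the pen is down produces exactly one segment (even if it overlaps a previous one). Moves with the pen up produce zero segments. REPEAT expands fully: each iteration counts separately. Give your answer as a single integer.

Answer: 4

Derivation:
Executing turtle program step by step:
Start: pos=(0,-5), heading=180, pen down
REPEAT 4 [
  -- iteration 1/4 --
  FD 1: (0,-5) -> (-1,-5) [heading=180, draw]
  RT 30: heading 180 -> 150
  LT 144: heading 150 -> 294
  LT 60: heading 294 -> 354
  -- iteration 2/4 --
  FD 1: (-1,-5) -> (-0.005,-5.105) [heading=354, draw]
  RT 30: heading 354 -> 324
  LT 144: heading 324 -> 108
  LT 60: heading 108 -> 168
  -- iteration 3/4 --
  FD 1: (-0.005,-5.105) -> (-0.984,-4.897) [heading=168, draw]
  RT 30: heading 168 -> 138
  LT 144: heading 138 -> 282
  LT 60: heading 282 -> 342
  -- iteration 4/4 --
  FD 1: (-0.984,-4.897) -> (-0.033,-5.206) [heading=342, draw]
  RT 30: heading 342 -> 312
  LT 144: heading 312 -> 96
  LT 60: heading 96 -> 156
]
Final: pos=(-0.033,-5.206), heading=156, 4 segment(s) drawn
Segments drawn: 4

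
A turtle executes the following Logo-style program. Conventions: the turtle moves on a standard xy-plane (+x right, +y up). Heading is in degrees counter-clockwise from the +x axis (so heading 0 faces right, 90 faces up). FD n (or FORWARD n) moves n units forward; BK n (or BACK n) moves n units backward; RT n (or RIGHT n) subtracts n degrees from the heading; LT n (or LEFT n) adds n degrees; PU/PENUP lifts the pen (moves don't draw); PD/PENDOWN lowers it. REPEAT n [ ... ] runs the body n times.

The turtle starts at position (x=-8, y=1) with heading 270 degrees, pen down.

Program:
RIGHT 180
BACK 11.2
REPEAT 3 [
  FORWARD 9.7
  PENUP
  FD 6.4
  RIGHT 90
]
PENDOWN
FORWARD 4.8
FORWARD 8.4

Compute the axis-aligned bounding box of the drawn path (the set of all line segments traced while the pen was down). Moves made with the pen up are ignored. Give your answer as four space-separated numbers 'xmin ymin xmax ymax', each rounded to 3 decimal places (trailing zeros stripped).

Answer: -8 -10.2 8.1 1

Derivation:
Executing turtle program step by step:
Start: pos=(-8,1), heading=270, pen down
RT 180: heading 270 -> 90
BK 11.2: (-8,1) -> (-8,-10.2) [heading=90, draw]
REPEAT 3 [
  -- iteration 1/3 --
  FD 9.7: (-8,-10.2) -> (-8,-0.5) [heading=90, draw]
  PU: pen up
  FD 6.4: (-8,-0.5) -> (-8,5.9) [heading=90, move]
  RT 90: heading 90 -> 0
  -- iteration 2/3 --
  FD 9.7: (-8,5.9) -> (1.7,5.9) [heading=0, move]
  PU: pen up
  FD 6.4: (1.7,5.9) -> (8.1,5.9) [heading=0, move]
  RT 90: heading 0 -> 270
  -- iteration 3/3 --
  FD 9.7: (8.1,5.9) -> (8.1,-3.8) [heading=270, move]
  PU: pen up
  FD 6.4: (8.1,-3.8) -> (8.1,-10.2) [heading=270, move]
  RT 90: heading 270 -> 180
]
PD: pen down
FD 4.8: (8.1,-10.2) -> (3.3,-10.2) [heading=180, draw]
FD 8.4: (3.3,-10.2) -> (-5.1,-10.2) [heading=180, draw]
Final: pos=(-5.1,-10.2), heading=180, 4 segment(s) drawn

Segment endpoints: x in {-8, -8, -5.1, 3.3, 8.1}, y in {-10.2, -10.2, -0.5, 1}
xmin=-8, ymin=-10.2, xmax=8.1, ymax=1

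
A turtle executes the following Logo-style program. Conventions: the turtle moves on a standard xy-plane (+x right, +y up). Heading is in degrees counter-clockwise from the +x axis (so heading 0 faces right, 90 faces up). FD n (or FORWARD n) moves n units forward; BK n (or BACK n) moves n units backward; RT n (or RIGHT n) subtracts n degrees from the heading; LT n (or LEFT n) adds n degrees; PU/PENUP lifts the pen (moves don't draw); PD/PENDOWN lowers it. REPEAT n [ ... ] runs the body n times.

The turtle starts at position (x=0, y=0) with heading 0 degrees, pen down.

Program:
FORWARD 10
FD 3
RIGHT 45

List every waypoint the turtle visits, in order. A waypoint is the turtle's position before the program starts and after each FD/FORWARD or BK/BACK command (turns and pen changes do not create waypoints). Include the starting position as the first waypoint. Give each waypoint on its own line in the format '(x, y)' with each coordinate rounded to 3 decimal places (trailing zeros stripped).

Executing turtle program step by step:
Start: pos=(0,0), heading=0, pen down
FD 10: (0,0) -> (10,0) [heading=0, draw]
FD 3: (10,0) -> (13,0) [heading=0, draw]
RT 45: heading 0 -> 315
Final: pos=(13,0), heading=315, 2 segment(s) drawn
Waypoints (3 total):
(0, 0)
(10, 0)
(13, 0)

Answer: (0, 0)
(10, 0)
(13, 0)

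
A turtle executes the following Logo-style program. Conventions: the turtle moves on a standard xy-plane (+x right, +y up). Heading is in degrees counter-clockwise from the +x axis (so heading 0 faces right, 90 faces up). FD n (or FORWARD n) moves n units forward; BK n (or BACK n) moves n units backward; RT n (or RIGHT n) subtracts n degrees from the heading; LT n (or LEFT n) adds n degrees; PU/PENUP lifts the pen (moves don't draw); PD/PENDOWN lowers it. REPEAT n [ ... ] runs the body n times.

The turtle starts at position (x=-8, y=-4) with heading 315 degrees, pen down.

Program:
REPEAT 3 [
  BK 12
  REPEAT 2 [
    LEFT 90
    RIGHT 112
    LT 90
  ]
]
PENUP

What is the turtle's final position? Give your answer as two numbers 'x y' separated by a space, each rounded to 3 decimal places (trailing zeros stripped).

Executing turtle program step by step:
Start: pos=(-8,-4), heading=315, pen down
REPEAT 3 [
  -- iteration 1/3 --
  BK 12: (-8,-4) -> (-16.485,4.485) [heading=315, draw]
  REPEAT 2 [
    -- iteration 1/2 --
    LT 90: heading 315 -> 45
    RT 112: heading 45 -> 293
    LT 90: heading 293 -> 23
    -- iteration 2/2 --
    LT 90: heading 23 -> 113
    RT 112: heading 113 -> 1
    LT 90: heading 1 -> 91
  ]
  -- iteration 2/3 --
  BK 12: (-16.485,4.485) -> (-16.276,-7.513) [heading=91, draw]
  REPEAT 2 [
    -- iteration 1/2 --
    LT 90: heading 91 -> 181
    RT 112: heading 181 -> 69
    LT 90: heading 69 -> 159
    -- iteration 2/2 --
    LT 90: heading 159 -> 249
    RT 112: heading 249 -> 137
    LT 90: heading 137 -> 227
  ]
  -- iteration 3/3 --
  BK 12: (-16.276,-7.513) -> (-8.092,1.263) [heading=227, draw]
  REPEAT 2 [
    -- iteration 1/2 --
    LT 90: heading 227 -> 317
    RT 112: heading 317 -> 205
    LT 90: heading 205 -> 295
    -- iteration 2/2 --
    LT 90: heading 295 -> 25
    RT 112: heading 25 -> 273
    LT 90: heading 273 -> 3
  ]
]
PU: pen up
Final: pos=(-8.092,1.263), heading=3, 3 segment(s) drawn

Answer: -8.092 1.263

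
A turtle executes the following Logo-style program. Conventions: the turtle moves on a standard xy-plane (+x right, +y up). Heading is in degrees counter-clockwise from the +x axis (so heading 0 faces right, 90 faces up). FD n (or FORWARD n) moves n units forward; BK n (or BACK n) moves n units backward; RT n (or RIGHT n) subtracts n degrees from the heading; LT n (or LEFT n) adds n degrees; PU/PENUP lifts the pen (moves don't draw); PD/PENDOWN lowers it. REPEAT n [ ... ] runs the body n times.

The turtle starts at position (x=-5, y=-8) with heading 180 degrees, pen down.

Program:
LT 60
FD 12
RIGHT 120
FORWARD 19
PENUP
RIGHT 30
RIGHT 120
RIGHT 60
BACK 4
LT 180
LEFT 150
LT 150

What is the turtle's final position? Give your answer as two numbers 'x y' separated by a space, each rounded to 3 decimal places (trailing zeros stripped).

Answer: -20.5 2.062

Derivation:
Executing turtle program step by step:
Start: pos=(-5,-8), heading=180, pen down
LT 60: heading 180 -> 240
FD 12: (-5,-8) -> (-11,-18.392) [heading=240, draw]
RT 120: heading 240 -> 120
FD 19: (-11,-18.392) -> (-20.5,-1.938) [heading=120, draw]
PU: pen up
RT 30: heading 120 -> 90
RT 120: heading 90 -> 330
RT 60: heading 330 -> 270
BK 4: (-20.5,-1.938) -> (-20.5,2.062) [heading=270, move]
LT 180: heading 270 -> 90
LT 150: heading 90 -> 240
LT 150: heading 240 -> 30
Final: pos=(-20.5,2.062), heading=30, 2 segment(s) drawn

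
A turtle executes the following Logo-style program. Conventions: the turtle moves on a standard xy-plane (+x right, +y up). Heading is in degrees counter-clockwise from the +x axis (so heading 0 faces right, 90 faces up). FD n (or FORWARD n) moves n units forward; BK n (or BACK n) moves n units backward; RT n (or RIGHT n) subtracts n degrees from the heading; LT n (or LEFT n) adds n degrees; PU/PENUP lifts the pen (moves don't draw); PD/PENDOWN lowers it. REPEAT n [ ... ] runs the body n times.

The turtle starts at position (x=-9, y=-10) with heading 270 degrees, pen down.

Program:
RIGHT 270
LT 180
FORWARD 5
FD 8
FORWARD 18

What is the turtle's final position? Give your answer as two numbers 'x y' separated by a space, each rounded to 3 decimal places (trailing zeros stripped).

Executing turtle program step by step:
Start: pos=(-9,-10), heading=270, pen down
RT 270: heading 270 -> 0
LT 180: heading 0 -> 180
FD 5: (-9,-10) -> (-14,-10) [heading=180, draw]
FD 8: (-14,-10) -> (-22,-10) [heading=180, draw]
FD 18: (-22,-10) -> (-40,-10) [heading=180, draw]
Final: pos=(-40,-10), heading=180, 3 segment(s) drawn

Answer: -40 -10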